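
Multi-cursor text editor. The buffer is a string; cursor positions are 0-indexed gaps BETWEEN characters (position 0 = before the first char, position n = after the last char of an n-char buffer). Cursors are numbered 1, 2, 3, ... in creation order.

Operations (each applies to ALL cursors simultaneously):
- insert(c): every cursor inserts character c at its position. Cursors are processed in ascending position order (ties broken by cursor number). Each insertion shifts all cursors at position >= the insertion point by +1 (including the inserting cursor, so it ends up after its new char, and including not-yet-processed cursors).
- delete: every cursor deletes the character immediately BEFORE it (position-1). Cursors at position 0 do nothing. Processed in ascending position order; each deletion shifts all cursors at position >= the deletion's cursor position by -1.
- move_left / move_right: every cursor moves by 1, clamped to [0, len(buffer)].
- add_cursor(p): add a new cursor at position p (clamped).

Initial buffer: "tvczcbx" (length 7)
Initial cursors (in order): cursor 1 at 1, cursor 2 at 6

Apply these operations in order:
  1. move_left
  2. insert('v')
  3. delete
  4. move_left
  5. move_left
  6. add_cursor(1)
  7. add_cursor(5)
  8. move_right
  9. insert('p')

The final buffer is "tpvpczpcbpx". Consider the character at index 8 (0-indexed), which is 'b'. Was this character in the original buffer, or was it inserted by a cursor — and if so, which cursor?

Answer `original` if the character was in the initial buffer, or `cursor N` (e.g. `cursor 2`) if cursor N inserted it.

After op 1 (move_left): buffer="tvczcbx" (len 7), cursors c1@0 c2@5, authorship .......
After op 2 (insert('v')): buffer="vtvczcvbx" (len 9), cursors c1@1 c2@7, authorship 1.....2..
After op 3 (delete): buffer="tvczcbx" (len 7), cursors c1@0 c2@5, authorship .......
After op 4 (move_left): buffer="tvczcbx" (len 7), cursors c1@0 c2@4, authorship .......
After op 5 (move_left): buffer="tvczcbx" (len 7), cursors c1@0 c2@3, authorship .......
After op 6 (add_cursor(1)): buffer="tvczcbx" (len 7), cursors c1@0 c3@1 c2@3, authorship .......
After op 7 (add_cursor(5)): buffer="tvczcbx" (len 7), cursors c1@0 c3@1 c2@3 c4@5, authorship .......
After op 8 (move_right): buffer="tvczcbx" (len 7), cursors c1@1 c3@2 c2@4 c4@6, authorship .......
After op 9 (insert('p')): buffer="tpvpczpcbpx" (len 11), cursors c1@2 c3@4 c2@7 c4@10, authorship .1.3..2..4.
Authorship (.=original, N=cursor N): . 1 . 3 . . 2 . . 4 .
Index 8: author = original

Answer: original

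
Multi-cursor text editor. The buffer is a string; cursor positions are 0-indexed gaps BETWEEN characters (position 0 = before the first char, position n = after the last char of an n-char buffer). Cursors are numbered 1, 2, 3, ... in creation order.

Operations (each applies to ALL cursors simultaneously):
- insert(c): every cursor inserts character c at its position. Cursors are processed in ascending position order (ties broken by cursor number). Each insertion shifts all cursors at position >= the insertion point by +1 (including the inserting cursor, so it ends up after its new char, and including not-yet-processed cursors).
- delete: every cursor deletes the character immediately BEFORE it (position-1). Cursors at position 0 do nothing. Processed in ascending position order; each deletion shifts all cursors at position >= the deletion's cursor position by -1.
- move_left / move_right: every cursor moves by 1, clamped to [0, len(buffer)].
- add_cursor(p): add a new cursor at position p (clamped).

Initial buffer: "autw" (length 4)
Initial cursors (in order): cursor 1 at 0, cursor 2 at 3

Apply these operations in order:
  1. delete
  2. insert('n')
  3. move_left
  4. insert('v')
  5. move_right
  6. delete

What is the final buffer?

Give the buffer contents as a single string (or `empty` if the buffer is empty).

After op 1 (delete): buffer="auw" (len 3), cursors c1@0 c2@2, authorship ...
After op 2 (insert('n')): buffer="naunw" (len 5), cursors c1@1 c2@4, authorship 1..2.
After op 3 (move_left): buffer="naunw" (len 5), cursors c1@0 c2@3, authorship 1..2.
After op 4 (insert('v')): buffer="vnauvnw" (len 7), cursors c1@1 c2@5, authorship 11..22.
After op 5 (move_right): buffer="vnauvnw" (len 7), cursors c1@2 c2@6, authorship 11..22.
After op 6 (delete): buffer="vauvw" (len 5), cursors c1@1 c2@4, authorship 1..2.

Answer: vauvw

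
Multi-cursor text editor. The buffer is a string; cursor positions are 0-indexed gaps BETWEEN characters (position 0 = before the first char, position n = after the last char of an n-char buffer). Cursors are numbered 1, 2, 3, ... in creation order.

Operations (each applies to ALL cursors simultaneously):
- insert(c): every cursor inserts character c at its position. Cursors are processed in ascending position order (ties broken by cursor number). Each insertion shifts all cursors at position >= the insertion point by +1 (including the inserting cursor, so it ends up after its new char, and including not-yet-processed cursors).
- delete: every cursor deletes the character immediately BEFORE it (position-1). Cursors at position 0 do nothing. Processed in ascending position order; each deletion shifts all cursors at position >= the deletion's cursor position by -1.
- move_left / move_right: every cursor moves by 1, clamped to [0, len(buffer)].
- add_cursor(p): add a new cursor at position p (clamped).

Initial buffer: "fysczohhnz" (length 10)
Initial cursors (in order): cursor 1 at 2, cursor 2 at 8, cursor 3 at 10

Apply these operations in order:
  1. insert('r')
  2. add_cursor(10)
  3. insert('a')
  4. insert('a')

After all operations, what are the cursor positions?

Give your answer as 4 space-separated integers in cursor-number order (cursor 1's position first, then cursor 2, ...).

Answer: 5 16 21 16

Derivation:
After op 1 (insert('r')): buffer="fyrsczohhrnzr" (len 13), cursors c1@3 c2@10 c3@13, authorship ..1......2..3
After op 2 (add_cursor(10)): buffer="fyrsczohhrnzr" (len 13), cursors c1@3 c2@10 c4@10 c3@13, authorship ..1......2..3
After op 3 (insert('a')): buffer="fyrasczohhraanzra" (len 17), cursors c1@4 c2@13 c4@13 c3@17, authorship ..11......224..33
After op 4 (insert('a')): buffer="fyraasczohhraaaanzraa" (len 21), cursors c1@5 c2@16 c4@16 c3@21, authorship ..111......22424..333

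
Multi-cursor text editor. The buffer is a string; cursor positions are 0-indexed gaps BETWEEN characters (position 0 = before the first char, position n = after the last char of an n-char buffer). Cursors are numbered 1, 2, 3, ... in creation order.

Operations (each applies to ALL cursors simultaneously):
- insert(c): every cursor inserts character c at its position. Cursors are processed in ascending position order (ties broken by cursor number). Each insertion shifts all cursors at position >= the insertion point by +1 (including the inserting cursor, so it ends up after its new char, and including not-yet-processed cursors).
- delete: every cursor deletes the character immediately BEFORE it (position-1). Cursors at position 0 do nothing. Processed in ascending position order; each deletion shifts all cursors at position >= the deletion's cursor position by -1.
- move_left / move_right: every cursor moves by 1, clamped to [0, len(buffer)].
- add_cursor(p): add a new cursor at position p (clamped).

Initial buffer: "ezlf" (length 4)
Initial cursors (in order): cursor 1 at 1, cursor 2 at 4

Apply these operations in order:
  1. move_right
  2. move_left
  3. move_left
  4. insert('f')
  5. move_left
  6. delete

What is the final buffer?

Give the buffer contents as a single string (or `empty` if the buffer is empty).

Answer: feflf

Derivation:
After op 1 (move_right): buffer="ezlf" (len 4), cursors c1@2 c2@4, authorship ....
After op 2 (move_left): buffer="ezlf" (len 4), cursors c1@1 c2@3, authorship ....
After op 3 (move_left): buffer="ezlf" (len 4), cursors c1@0 c2@2, authorship ....
After op 4 (insert('f')): buffer="fezflf" (len 6), cursors c1@1 c2@4, authorship 1..2..
After op 5 (move_left): buffer="fezflf" (len 6), cursors c1@0 c2@3, authorship 1..2..
After op 6 (delete): buffer="feflf" (len 5), cursors c1@0 c2@2, authorship 1.2..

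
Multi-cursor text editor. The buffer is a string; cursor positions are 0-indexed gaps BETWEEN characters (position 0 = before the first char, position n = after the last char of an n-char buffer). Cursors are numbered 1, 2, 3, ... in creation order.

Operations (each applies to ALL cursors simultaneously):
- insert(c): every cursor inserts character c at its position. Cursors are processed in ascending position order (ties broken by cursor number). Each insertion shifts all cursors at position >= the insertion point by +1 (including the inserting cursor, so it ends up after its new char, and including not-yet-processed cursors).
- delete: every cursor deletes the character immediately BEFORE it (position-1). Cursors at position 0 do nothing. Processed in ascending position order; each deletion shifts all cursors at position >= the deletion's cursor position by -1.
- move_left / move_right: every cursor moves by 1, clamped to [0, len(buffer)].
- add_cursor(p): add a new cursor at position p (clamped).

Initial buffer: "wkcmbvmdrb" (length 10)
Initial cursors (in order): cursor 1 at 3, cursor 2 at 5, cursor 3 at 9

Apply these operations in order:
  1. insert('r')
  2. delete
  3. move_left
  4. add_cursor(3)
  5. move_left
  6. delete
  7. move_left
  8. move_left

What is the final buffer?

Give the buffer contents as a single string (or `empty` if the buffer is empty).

Answer: mbvdrb

Derivation:
After op 1 (insert('r')): buffer="wkcrmbrvmdrrb" (len 13), cursors c1@4 c2@7 c3@12, authorship ...1..2....3.
After op 2 (delete): buffer="wkcmbvmdrb" (len 10), cursors c1@3 c2@5 c3@9, authorship ..........
After op 3 (move_left): buffer="wkcmbvmdrb" (len 10), cursors c1@2 c2@4 c3@8, authorship ..........
After op 4 (add_cursor(3)): buffer="wkcmbvmdrb" (len 10), cursors c1@2 c4@3 c2@4 c3@8, authorship ..........
After op 5 (move_left): buffer="wkcmbvmdrb" (len 10), cursors c1@1 c4@2 c2@3 c3@7, authorship ..........
After op 6 (delete): buffer="mbvdrb" (len 6), cursors c1@0 c2@0 c4@0 c3@3, authorship ......
After op 7 (move_left): buffer="mbvdrb" (len 6), cursors c1@0 c2@0 c4@0 c3@2, authorship ......
After op 8 (move_left): buffer="mbvdrb" (len 6), cursors c1@0 c2@0 c4@0 c3@1, authorship ......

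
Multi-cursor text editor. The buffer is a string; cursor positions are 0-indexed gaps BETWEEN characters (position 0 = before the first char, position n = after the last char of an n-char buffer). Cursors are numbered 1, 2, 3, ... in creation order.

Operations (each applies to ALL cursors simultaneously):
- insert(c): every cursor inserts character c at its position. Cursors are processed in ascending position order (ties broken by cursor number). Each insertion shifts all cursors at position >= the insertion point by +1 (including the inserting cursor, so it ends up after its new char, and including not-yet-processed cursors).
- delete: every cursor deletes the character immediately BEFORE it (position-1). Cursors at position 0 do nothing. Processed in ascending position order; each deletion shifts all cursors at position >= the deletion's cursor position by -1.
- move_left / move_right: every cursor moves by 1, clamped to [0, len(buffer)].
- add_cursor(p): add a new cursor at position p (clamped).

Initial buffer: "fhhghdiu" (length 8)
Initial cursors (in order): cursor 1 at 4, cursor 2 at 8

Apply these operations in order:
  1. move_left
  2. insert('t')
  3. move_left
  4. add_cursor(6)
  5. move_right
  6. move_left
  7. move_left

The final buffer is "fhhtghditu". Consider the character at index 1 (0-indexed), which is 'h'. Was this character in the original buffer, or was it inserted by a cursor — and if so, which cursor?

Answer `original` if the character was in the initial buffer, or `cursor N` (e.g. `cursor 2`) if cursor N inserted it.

Answer: original

Derivation:
After op 1 (move_left): buffer="fhhghdiu" (len 8), cursors c1@3 c2@7, authorship ........
After op 2 (insert('t')): buffer="fhhtghditu" (len 10), cursors c1@4 c2@9, authorship ...1....2.
After op 3 (move_left): buffer="fhhtghditu" (len 10), cursors c1@3 c2@8, authorship ...1....2.
After op 4 (add_cursor(6)): buffer="fhhtghditu" (len 10), cursors c1@3 c3@6 c2@8, authorship ...1....2.
After op 5 (move_right): buffer="fhhtghditu" (len 10), cursors c1@4 c3@7 c2@9, authorship ...1....2.
After op 6 (move_left): buffer="fhhtghditu" (len 10), cursors c1@3 c3@6 c2@8, authorship ...1....2.
After op 7 (move_left): buffer="fhhtghditu" (len 10), cursors c1@2 c3@5 c2@7, authorship ...1....2.
Authorship (.=original, N=cursor N): . . . 1 . . . . 2 .
Index 1: author = original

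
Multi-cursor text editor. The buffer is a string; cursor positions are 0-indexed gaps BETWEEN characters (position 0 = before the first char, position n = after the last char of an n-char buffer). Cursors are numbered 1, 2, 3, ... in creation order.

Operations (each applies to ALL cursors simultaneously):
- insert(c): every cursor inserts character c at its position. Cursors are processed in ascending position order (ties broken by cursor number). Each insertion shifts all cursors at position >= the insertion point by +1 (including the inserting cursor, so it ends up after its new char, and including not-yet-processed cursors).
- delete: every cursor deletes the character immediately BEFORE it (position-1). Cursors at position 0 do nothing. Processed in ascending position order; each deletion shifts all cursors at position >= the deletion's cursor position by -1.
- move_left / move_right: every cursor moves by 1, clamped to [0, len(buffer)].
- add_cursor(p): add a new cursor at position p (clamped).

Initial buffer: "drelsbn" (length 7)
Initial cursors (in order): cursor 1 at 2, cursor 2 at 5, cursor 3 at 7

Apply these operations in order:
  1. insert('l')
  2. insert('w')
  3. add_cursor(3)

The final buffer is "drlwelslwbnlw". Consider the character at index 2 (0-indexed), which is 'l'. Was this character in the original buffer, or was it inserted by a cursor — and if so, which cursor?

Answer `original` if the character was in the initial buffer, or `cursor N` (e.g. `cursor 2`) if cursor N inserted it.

After op 1 (insert('l')): buffer="drlelslbnl" (len 10), cursors c1@3 c2@7 c3@10, authorship ..1...2..3
After op 2 (insert('w')): buffer="drlwelslwbnlw" (len 13), cursors c1@4 c2@9 c3@13, authorship ..11...22..33
After op 3 (add_cursor(3)): buffer="drlwelslwbnlw" (len 13), cursors c4@3 c1@4 c2@9 c3@13, authorship ..11...22..33
Authorship (.=original, N=cursor N): . . 1 1 . . . 2 2 . . 3 3
Index 2: author = 1

Answer: cursor 1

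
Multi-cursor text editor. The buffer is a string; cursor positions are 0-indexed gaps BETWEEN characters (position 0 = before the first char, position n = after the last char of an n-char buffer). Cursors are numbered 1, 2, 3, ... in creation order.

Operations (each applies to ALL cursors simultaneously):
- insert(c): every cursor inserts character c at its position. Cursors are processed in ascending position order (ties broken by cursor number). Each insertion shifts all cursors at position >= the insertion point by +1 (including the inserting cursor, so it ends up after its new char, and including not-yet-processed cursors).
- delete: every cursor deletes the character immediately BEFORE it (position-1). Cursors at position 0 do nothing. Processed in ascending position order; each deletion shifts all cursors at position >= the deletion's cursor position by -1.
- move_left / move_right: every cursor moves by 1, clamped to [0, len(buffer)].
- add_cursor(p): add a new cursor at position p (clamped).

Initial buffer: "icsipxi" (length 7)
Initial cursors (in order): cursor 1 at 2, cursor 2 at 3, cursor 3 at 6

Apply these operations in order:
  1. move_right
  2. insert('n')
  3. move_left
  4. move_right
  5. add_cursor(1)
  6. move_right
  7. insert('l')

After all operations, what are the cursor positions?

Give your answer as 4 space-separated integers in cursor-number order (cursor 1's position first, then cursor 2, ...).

Answer: 7 10 14 3

Derivation:
After op 1 (move_right): buffer="icsipxi" (len 7), cursors c1@3 c2@4 c3@7, authorship .......
After op 2 (insert('n')): buffer="icsninpxin" (len 10), cursors c1@4 c2@6 c3@10, authorship ...1.2...3
After op 3 (move_left): buffer="icsninpxin" (len 10), cursors c1@3 c2@5 c3@9, authorship ...1.2...3
After op 4 (move_right): buffer="icsninpxin" (len 10), cursors c1@4 c2@6 c3@10, authorship ...1.2...3
After op 5 (add_cursor(1)): buffer="icsninpxin" (len 10), cursors c4@1 c1@4 c2@6 c3@10, authorship ...1.2...3
After op 6 (move_right): buffer="icsninpxin" (len 10), cursors c4@2 c1@5 c2@7 c3@10, authorship ...1.2...3
After op 7 (insert('l')): buffer="iclsnilnplxinl" (len 14), cursors c4@3 c1@7 c2@10 c3@14, authorship ..4.1.12.2..33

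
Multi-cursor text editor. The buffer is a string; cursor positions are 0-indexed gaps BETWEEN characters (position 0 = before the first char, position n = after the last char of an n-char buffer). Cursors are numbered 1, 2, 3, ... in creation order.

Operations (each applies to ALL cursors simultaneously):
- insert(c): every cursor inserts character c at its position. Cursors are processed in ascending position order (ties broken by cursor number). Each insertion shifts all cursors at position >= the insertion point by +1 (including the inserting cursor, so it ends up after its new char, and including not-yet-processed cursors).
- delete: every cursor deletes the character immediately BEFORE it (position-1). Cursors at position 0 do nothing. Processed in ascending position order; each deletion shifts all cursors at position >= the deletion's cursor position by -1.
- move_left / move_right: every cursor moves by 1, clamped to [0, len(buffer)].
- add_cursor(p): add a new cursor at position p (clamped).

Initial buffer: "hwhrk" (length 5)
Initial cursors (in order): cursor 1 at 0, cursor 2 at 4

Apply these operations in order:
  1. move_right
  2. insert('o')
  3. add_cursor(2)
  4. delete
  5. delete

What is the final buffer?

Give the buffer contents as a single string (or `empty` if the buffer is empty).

After op 1 (move_right): buffer="hwhrk" (len 5), cursors c1@1 c2@5, authorship .....
After op 2 (insert('o')): buffer="howhrko" (len 7), cursors c1@2 c2@7, authorship .1....2
After op 3 (add_cursor(2)): buffer="howhrko" (len 7), cursors c1@2 c3@2 c2@7, authorship .1....2
After op 4 (delete): buffer="whrk" (len 4), cursors c1@0 c3@0 c2@4, authorship ....
After op 5 (delete): buffer="whr" (len 3), cursors c1@0 c3@0 c2@3, authorship ...

Answer: whr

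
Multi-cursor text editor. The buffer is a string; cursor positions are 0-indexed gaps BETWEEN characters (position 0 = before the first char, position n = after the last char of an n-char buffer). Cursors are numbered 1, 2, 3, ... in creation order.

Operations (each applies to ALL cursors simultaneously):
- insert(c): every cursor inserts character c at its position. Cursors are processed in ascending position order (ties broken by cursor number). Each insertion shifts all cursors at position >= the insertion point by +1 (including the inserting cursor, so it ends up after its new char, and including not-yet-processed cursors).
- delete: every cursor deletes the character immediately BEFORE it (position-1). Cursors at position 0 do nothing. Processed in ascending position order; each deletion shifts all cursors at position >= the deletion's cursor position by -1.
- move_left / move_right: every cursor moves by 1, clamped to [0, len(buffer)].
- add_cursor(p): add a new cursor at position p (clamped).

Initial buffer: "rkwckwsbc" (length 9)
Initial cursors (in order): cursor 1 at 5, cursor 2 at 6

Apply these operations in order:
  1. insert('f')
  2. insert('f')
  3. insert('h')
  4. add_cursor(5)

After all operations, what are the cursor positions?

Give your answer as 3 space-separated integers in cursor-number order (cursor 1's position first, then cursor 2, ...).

After op 1 (insert('f')): buffer="rkwckfwfsbc" (len 11), cursors c1@6 c2@8, authorship .....1.2...
After op 2 (insert('f')): buffer="rkwckffwffsbc" (len 13), cursors c1@7 c2@10, authorship .....11.22...
After op 3 (insert('h')): buffer="rkwckffhwffhsbc" (len 15), cursors c1@8 c2@12, authorship .....111.222...
After op 4 (add_cursor(5)): buffer="rkwckffhwffhsbc" (len 15), cursors c3@5 c1@8 c2@12, authorship .....111.222...

Answer: 8 12 5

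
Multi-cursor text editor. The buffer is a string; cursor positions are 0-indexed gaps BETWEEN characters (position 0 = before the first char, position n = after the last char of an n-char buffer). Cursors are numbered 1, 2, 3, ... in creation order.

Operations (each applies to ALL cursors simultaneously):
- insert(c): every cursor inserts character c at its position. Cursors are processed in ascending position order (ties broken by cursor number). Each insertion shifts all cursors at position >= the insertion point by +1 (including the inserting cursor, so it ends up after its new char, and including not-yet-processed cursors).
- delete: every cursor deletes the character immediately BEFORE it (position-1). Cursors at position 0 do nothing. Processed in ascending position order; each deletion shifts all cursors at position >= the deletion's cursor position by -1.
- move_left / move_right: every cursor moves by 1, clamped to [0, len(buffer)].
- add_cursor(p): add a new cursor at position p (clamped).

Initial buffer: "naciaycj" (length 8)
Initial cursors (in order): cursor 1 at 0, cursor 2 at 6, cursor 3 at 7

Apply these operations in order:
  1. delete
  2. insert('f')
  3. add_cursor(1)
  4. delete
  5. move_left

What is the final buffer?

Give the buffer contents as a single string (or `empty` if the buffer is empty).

After op 1 (delete): buffer="naciaj" (len 6), cursors c1@0 c2@5 c3@5, authorship ......
After op 2 (insert('f')): buffer="fnaciaffj" (len 9), cursors c1@1 c2@8 c3@8, authorship 1.....23.
After op 3 (add_cursor(1)): buffer="fnaciaffj" (len 9), cursors c1@1 c4@1 c2@8 c3@8, authorship 1.....23.
After op 4 (delete): buffer="naciaj" (len 6), cursors c1@0 c4@0 c2@5 c3@5, authorship ......
After op 5 (move_left): buffer="naciaj" (len 6), cursors c1@0 c4@0 c2@4 c3@4, authorship ......

Answer: naciaj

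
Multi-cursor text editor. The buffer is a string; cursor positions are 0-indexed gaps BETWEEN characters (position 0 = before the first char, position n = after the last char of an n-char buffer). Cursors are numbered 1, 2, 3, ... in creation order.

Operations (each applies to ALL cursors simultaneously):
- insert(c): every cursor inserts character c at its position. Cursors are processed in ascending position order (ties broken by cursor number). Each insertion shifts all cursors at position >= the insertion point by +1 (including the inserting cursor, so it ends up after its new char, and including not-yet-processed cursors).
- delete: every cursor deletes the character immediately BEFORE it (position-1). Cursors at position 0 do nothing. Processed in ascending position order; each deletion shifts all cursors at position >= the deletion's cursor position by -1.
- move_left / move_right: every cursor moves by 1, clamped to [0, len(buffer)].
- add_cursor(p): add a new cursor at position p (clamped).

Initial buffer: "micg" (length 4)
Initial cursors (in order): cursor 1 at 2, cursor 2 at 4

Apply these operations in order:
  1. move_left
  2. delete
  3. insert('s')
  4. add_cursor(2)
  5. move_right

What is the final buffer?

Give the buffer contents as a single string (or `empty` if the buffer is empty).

Answer: sisg

Derivation:
After op 1 (move_left): buffer="micg" (len 4), cursors c1@1 c2@3, authorship ....
After op 2 (delete): buffer="ig" (len 2), cursors c1@0 c2@1, authorship ..
After op 3 (insert('s')): buffer="sisg" (len 4), cursors c1@1 c2@3, authorship 1.2.
After op 4 (add_cursor(2)): buffer="sisg" (len 4), cursors c1@1 c3@2 c2@3, authorship 1.2.
After op 5 (move_right): buffer="sisg" (len 4), cursors c1@2 c3@3 c2@4, authorship 1.2.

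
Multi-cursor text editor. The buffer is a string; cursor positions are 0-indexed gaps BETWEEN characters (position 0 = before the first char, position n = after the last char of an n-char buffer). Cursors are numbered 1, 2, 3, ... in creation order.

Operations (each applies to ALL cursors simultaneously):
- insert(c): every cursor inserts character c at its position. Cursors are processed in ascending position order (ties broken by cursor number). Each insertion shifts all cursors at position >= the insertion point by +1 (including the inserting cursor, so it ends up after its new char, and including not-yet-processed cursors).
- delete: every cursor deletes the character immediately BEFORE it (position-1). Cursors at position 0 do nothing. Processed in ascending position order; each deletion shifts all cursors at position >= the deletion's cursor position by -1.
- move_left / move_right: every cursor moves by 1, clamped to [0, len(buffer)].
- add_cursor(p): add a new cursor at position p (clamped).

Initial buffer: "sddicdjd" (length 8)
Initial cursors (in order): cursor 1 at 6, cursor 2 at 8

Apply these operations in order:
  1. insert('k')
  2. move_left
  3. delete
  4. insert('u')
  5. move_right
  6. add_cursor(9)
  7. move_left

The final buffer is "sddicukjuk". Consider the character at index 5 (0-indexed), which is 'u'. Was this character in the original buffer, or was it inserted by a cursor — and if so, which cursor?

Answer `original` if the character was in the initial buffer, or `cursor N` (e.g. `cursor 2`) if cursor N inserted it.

After op 1 (insert('k')): buffer="sddicdkjdk" (len 10), cursors c1@7 c2@10, authorship ......1..2
After op 2 (move_left): buffer="sddicdkjdk" (len 10), cursors c1@6 c2@9, authorship ......1..2
After op 3 (delete): buffer="sddickjk" (len 8), cursors c1@5 c2@7, authorship .....1.2
After op 4 (insert('u')): buffer="sddicukjuk" (len 10), cursors c1@6 c2@9, authorship .....11.22
After op 5 (move_right): buffer="sddicukjuk" (len 10), cursors c1@7 c2@10, authorship .....11.22
After op 6 (add_cursor(9)): buffer="sddicukjuk" (len 10), cursors c1@7 c3@9 c2@10, authorship .....11.22
After op 7 (move_left): buffer="sddicukjuk" (len 10), cursors c1@6 c3@8 c2@9, authorship .....11.22
Authorship (.=original, N=cursor N): . . . . . 1 1 . 2 2
Index 5: author = 1

Answer: cursor 1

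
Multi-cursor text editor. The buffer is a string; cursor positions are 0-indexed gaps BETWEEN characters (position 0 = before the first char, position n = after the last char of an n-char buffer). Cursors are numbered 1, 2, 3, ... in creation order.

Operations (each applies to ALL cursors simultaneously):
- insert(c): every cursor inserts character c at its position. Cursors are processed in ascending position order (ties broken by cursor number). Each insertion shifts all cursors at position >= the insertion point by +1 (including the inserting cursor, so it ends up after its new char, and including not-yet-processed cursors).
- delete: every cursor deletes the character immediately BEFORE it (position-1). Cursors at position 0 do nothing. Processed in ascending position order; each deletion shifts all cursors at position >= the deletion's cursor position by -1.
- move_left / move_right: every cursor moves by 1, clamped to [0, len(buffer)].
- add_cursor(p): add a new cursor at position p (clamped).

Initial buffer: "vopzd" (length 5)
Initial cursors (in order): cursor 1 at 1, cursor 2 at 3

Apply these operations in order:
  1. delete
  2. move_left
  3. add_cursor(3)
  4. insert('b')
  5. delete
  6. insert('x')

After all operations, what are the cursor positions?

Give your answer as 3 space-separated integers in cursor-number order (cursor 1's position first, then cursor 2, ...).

After op 1 (delete): buffer="ozd" (len 3), cursors c1@0 c2@1, authorship ...
After op 2 (move_left): buffer="ozd" (len 3), cursors c1@0 c2@0, authorship ...
After op 3 (add_cursor(3)): buffer="ozd" (len 3), cursors c1@0 c2@0 c3@3, authorship ...
After op 4 (insert('b')): buffer="bbozdb" (len 6), cursors c1@2 c2@2 c3@6, authorship 12...3
After op 5 (delete): buffer="ozd" (len 3), cursors c1@0 c2@0 c3@3, authorship ...
After op 6 (insert('x')): buffer="xxozdx" (len 6), cursors c1@2 c2@2 c3@6, authorship 12...3

Answer: 2 2 6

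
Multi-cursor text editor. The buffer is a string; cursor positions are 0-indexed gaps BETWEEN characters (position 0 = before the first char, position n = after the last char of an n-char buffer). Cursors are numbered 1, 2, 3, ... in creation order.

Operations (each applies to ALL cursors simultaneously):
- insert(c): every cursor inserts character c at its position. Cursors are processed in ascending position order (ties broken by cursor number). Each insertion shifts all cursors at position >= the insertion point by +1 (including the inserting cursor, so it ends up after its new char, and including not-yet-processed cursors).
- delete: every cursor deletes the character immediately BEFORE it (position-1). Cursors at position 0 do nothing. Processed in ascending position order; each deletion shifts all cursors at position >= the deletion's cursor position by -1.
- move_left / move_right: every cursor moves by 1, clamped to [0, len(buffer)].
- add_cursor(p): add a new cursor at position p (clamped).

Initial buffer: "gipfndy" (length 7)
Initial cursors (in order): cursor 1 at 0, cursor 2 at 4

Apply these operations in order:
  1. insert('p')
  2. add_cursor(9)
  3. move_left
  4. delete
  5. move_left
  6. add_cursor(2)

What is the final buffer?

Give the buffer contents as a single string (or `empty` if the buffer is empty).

After op 1 (insert('p')): buffer="pgipfpndy" (len 9), cursors c1@1 c2@6, authorship 1....2...
After op 2 (add_cursor(9)): buffer="pgipfpndy" (len 9), cursors c1@1 c2@6 c3@9, authorship 1....2...
After op 3 (move_left): buffer="pgipfpndy" (len 9), cursors c1@0 c2@5 c3@8, authorship 1....2...
After op 4 (delete): buffer="pgippny" (len 7), cursors c1@0 c2@4 c3@6, authorship 1...2..
After op 5 (move_left): buffer="pgippny" (len 7), cursors c1@0 c2@3 c3@5, authorship 1...2..
After op 6 (add_cursor(2)): buffer="pgippny" (len 7), cursors c1@0 c4@2 c2@3 c3@5, authorship 1...2..

Answer: pgippny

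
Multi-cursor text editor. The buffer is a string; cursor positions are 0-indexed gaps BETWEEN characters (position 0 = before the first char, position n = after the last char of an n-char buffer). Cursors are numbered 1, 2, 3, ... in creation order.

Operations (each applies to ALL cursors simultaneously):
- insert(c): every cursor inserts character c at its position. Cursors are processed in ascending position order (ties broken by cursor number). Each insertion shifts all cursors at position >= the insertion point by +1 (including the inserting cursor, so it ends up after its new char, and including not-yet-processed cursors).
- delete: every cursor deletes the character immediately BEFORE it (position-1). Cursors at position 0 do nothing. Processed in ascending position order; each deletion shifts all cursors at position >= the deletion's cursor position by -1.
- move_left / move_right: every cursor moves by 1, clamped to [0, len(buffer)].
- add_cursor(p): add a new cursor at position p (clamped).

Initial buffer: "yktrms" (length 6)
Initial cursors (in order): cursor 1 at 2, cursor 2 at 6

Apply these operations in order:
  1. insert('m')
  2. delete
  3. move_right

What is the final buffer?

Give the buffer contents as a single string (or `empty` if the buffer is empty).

Answer: yktrms

Derivation:
After op 1 (insert('m')): buffer="ykmtrmsm" (len 8), cursors c1@3 c2@8, authorship ..1....2
After op 2 (delete): buffer="yktrms" (len 6), cursors c1@2 c2@6, authorship ......
After op 3 (move_right): buffer="yktrms" (len 6), cursors c1@3 c2@6, authorship ......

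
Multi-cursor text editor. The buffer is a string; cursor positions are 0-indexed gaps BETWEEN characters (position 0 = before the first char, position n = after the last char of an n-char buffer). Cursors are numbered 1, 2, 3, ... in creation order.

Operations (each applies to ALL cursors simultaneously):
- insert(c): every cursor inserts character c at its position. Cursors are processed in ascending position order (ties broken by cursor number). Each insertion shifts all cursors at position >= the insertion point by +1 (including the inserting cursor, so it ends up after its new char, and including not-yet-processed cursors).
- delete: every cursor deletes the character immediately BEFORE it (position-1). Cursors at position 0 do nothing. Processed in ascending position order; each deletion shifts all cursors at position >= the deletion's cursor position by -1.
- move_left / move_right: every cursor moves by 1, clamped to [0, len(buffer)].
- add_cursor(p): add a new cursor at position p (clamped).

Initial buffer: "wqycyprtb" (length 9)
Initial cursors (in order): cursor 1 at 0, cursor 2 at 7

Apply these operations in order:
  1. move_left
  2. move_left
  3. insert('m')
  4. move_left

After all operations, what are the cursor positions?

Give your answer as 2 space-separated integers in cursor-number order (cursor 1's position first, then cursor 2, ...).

Answer: 0 6

Derivation:
After op 1 (move_left): buffer="wqycyprtb" (len 9), cursors c1@0 c2@6, authorship .........
After op 2 (move_left): buffer="wqycyprtb" (len 9), cursors c1@0 c2@5, authorship .........
After op 3 (insert('m')): buffer="mwqycymprtb" (len 11), cursors c1@1 c2@7, authorship 1.....2....
After op 4 (move_left): buffer="mwqycymprtb" (len 11), cursors c1@0 c2@6, authorship 1.....2....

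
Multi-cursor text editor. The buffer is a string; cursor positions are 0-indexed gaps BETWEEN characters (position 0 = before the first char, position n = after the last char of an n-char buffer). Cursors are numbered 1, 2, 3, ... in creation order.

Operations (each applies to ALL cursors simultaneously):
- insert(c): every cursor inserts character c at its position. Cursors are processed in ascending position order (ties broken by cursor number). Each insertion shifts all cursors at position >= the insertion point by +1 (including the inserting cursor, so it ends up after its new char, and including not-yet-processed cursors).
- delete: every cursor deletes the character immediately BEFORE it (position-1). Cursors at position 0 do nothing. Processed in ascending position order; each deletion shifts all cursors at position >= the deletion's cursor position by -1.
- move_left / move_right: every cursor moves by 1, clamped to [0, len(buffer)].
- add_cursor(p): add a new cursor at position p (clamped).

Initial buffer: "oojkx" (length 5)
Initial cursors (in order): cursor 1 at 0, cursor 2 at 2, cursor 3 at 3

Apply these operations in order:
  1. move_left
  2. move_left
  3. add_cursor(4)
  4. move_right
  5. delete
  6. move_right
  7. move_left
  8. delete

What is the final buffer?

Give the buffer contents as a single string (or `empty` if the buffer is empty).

Answer: k

Derivation:
After op 1 (move_left): buffer="oojkx" (len 5), cursors c1@0 c2@1 c3@2, authorship .....
After op 2 (move_left): buffer="oojkx" (len 5), cursors c1@0 c2@0 c3@1, authorship .....
After op 3 (add_cursor(4)): buffer="oojkx" (len 5), cursors c1@0 c2@0 c3@1 c4@4, authorship .....
After op 4 (move_right): buffer="oojkx" (len 5), cursors c1@1 c2@1 c3@2 c4@5, authorship .....
After op 5 (delete): buffer="jk" (len 2), cursors c1@0 c2@0 c3@0 c4@2, authorship ..
After op 6 (move_right): buffer="jk" (len 2), cursors c1@1 c2@1 c3@1 c4@2, authorship ..
After op 7 (move_left): buffer="jk" (len 2), cursors c1@0 c2@0 c3@0 c4@1, authorship ..
After op 8 (delete): buffer="k" (len 1), cursors c1@0 c2@0 c3@0 c4@0, authorship .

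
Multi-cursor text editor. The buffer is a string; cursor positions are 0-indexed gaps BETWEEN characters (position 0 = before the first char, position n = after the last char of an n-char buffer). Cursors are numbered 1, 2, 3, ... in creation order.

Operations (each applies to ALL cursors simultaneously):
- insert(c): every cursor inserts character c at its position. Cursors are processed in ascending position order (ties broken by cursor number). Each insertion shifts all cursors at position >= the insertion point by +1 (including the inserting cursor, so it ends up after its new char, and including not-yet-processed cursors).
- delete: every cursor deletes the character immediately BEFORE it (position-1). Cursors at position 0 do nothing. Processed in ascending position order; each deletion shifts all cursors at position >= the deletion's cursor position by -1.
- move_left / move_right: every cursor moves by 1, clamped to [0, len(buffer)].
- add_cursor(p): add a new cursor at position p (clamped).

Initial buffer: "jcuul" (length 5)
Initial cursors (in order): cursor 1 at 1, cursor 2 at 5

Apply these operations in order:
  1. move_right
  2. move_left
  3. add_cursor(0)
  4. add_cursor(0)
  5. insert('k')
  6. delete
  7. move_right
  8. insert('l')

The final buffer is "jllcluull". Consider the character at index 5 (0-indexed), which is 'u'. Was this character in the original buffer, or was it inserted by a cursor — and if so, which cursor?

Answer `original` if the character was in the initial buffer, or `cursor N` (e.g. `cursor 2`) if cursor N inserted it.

After op 1 (move_right): buffer="jcuul" (len 5), cursors c1@2 c2@5, authorship .....
After op 2 (move_left): buffer="jcuul" (len 5), cursors c1@1 c2@4, authorship .....
After op 3 (add_cursor(0)): buffer="jcuul" (len 5), cursors c3@0 c1@1 c2@4, authorship .....
After op 4 (add_cursor(0)): buffer="jcuul" (len 5), cursors c3@0 c4@0 c1@1 c2@4, authorship .....
After op 5 (insert('k')): buffer="kkjkcuukl" (len 9), cursors c3@2 c4@2 c1@4 c2@8, authorship 34.1...2.
After op 6 (delete): buffer="jcuul" (len 5), cursors c3@0 c4@0 c1@1 c2@4, authorship .....
After op 7 (move_right): buffer="jcuul" (len 5), cursors c3@1 c4@1 c1@2 c2@5, authorship .....
After op 8 (insert('l')): buffer="jllcluull" (len 9), cursors c3@3 c4@3 c1@5 c2@9, authorship .34.1...2
Authorship (.=original, N=cursor N): . 3 4 . 1 . . . 2
Index 5: author = original

Answer: original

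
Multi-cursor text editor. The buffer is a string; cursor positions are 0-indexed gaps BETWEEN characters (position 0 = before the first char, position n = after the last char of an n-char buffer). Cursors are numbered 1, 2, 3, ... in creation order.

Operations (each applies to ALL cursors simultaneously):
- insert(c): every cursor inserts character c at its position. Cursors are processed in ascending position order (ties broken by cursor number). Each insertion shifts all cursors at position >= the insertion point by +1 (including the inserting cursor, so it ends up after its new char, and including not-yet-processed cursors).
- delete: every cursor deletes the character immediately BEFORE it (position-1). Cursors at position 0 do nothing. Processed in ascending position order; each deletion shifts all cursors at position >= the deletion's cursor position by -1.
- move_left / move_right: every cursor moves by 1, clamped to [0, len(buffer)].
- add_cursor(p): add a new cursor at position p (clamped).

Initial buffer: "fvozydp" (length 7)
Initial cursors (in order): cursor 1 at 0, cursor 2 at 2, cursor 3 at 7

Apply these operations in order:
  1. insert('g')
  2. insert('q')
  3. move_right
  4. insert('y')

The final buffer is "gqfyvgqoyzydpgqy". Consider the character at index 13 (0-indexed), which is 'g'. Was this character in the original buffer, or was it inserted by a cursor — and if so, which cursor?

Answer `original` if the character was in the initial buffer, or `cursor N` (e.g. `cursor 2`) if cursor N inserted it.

After op 1 (insert('g')): buffer="gfvgozydpg" (len 10), cursors c1@1 c2@4 c3@10, authorship 1..2.....3
After op 2 (insert('q')): buffer="gqfvgqozydpgq" (len 13), cursors c1@2 c2@6 c3@13, authorship 11..22.....33
After op 3 (move_right): buffer="gqfvgqozydpgq" (len 13), cursors c1@3 c2@7 c3@13, authorship 11..22.....33
After op 4 (insert('y')): buffer="gqfyvgqoyzydpgqy" (len 16), cursors c1@4 c2@9 c3@16, authorship 11.1.22.2....333
Authorship (.=original, N=cursor N): 1 1 . 1 . 2 2 . 2 . . . . 3 3 3
Index 13: author = 3

Answer: cursor 3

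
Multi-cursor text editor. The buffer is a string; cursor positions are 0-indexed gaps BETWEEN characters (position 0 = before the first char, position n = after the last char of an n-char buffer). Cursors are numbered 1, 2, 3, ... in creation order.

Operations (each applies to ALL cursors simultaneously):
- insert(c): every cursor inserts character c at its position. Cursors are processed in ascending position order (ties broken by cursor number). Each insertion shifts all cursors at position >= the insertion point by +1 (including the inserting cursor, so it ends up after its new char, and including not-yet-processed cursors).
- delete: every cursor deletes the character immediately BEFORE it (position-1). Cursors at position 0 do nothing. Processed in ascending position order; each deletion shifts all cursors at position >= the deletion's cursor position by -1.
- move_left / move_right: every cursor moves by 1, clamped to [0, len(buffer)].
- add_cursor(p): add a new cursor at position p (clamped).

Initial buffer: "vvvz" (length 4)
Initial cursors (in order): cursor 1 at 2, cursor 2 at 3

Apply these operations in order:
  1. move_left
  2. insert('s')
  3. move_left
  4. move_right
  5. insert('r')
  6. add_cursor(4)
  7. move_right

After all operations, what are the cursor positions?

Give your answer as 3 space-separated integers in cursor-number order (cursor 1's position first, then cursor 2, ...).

After op 1 (move_left): buffer="vvvz" (len 4), cursors c1@1 c2@2, authorship ....
After op 2 (insert('s')): buffer="vsvsvz" (len 6), cursors c1@2 c2@4, authorship .1.2..
After op 3 (move_left): buffer="vsvsvz" (len 6), cursors c1@1 c2@3, authorship .1.2..
After op 4 (move_right): buffer="vsvsvz" (len 6), cursors c1@2 c2@4, authorship .1.2..
After op 5 (insert('r')): buffer="vsrvsrvz" (len 8), cursors c1@3 c2@6, authorship .11.22..
After op 6 (add_cursor(4)): buffer="vsrvsrvz" (len 8), cursors c1@3 c3@4 c2@6, authorship .11.22..
After op 7 (move_right): buffer="vsrvsrvz" (len 8), cursors c1@4 c3@5 c2@7, authorship .11.22..

Answer: 4 7 5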